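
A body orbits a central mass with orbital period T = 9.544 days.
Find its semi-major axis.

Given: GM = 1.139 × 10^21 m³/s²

Convert to SI: T = 9.544 days = 824602 s.
Invert Kepler's third law: a = (GM · T² / (4π²))^(1/3).
Substituting T = 824602 s and GM = 1.139e+21 m³/s²:
a = (1.139e+21 · (824602)² / (4π²))^(1/3) m
a ≈ 2.697e+10 m = 2.697 × 10^10 m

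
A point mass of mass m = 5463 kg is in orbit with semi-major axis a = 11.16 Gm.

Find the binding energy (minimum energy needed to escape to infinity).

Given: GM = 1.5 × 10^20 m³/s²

Convert to SI: a = 11.16 Gm = 1.116e+10 m.
Total orbital energy is E = −GMm/(2a); binding energy is E_bind = −E = GMm/(2a).
E_bind = 1.5e+20 · 5463 / (2 · 1.116e+10) J ≈ 3.671e+13 J = 36.71 TJ.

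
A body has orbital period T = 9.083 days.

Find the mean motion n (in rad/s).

Convert to SI: T = 9.083 days = 784771 s.
n = 2π / T.
n = 2π / 784771 s ≈ 8.006e-06 rad/s.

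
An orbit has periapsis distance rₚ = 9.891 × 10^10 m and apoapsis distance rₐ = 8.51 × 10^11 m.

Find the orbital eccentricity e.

e = (rₐ − rₚ) / (rₐ + rₚ).
e = (8.51e+11 − 9.891e+10) / (8.51e+11 + 9.891e+10) = 7.5209e+11 / 9.4991e+11 ≈ 0.7917.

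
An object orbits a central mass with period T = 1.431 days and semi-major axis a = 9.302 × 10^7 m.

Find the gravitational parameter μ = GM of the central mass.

Convert to SI: T = 1.431 days = 123638 s.
GM = 4π² · a³ / T².
GM = 4π² · (9.302e+07)³ / (123638)² m³/s² ≈ 2.079e+15 m³/s² = 2.079 × 10^15 m³/s².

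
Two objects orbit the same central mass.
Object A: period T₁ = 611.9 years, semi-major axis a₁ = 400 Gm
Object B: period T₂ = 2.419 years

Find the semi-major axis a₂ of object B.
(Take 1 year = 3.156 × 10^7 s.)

Convert to SI: T₁ = 611.9 years = 1.93116e+10 s; a₁ = 400 Gm = 4e+11 m; T₂ = 2.419 years = 7.63436e+07 s.
Kepler's third law: (T₁/T₂)² = (a₁/a₂)³ ⇒ a₂ = a₁ · (T₂/T₁)^(2/3).
T₂/T₁ = 7.63436e+07 / 1.93116e+10 = 0.00395326.
a₂ = 4e+11 · (0.00395326)^(2/3) m ≈ 1e+10 m = 10 Gm.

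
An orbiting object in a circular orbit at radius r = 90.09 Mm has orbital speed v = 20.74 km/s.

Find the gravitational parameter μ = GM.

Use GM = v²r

Convert to SI: r = 90.09 Mm = 9.009e+07 m; v = 20.74 km/s = 20740 m/s.
For a circular orbit v² = GM/r, so GM = v² · r.
GM = (20740)² · 9.009e+07 m³/s² ≈ 3.875e+16 m³/s² = 3.875 × 10^16 m³/s².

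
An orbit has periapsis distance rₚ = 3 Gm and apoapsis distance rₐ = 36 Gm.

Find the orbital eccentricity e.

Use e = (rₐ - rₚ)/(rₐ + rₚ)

Convert to SI: rₚ = 3 Gm = 3e+09 m; rₐ = 36 Gm = 3.6e+10 m.
e = (rₐ − rₚ) / (rₐ + rₚ).
e = (3.6e+10 − 3e+09) / (3.6e+10 + 3e+09) = 3.3e+10 / 3.9e+10 ≈ 0.8462.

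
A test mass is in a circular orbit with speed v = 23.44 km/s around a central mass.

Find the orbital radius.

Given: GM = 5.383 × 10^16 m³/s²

Convert to SI: v = 23.44 km/s = 23440 m/s.
For a circular orbit, v² = GM / r, so r = GM / v².
r = 5.383e+16 / (23440)² m ≈ 9.797e+07 m = 97.97 Mm.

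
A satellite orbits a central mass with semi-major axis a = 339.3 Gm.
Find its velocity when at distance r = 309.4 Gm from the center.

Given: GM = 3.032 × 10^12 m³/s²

Convert to SI: a = 339.3 Gm = 3.393e+11 m; r = 309.4 Gm = 3.094e+11 m.
Vis-viva: v = √(GM · (2/r − 1/a)).
2/r − 1/a = 2/3.094e+11 − 1/3.393e+11 = 3.51688e-12 m⁻¹.
v = √(3.032e+12 · 3.51688e-12) m/s ≈ 3.265 m/s = 3.265 m/s.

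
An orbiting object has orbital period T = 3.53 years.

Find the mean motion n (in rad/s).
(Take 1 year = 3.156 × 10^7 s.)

Convert to SI: T = 3.53 years = 1.11407e+08 s.
n = 2π / T.
n = 2π / 1.11407e+08 s ≈ 5.64e-08 rad/s.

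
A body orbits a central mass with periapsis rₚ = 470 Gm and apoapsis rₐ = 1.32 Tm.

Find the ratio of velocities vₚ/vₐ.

Convert to SI: rₚ = 470 Gm = 4.7e+11 m; rₐ = 1.32 Tm = 1.32e+12 m.
Conservation of angular momentum gives rₚvₚ = rₐvₐ, so vₚ/vₐ = rₐ/rₚ.
vₚ/vₐ = 1.32e+12 / 4.7e+11 ≈ 2.809.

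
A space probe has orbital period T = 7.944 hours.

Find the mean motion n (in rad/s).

Convert to SI: T = 7.944 hours = 28598.4 s.
n = 2π / T.
n = 2π / 28598.4 s ≈ 0.0002197 rad/s.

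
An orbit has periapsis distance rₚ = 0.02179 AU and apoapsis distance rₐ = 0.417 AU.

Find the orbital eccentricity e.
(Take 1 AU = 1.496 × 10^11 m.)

Convert to SI: rₚ = 0.02179 AU = 3.25978e+09 m; rₐ = 0.417 AU = 6.23832e+10 m.
e = (rₐ − rₚ) / (rₐ + rₚ).
e = (6.23832e+10 − 3.25978e+09) / (6.23832e+10 + 3.25978e+09) = 5.91234e+10 / 6.5643e+10 ≈ 0.9007.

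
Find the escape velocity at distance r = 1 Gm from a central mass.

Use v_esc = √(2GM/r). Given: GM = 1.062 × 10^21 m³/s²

Convert to SI: r = 1 Gm = 1e+09 m.
Escape velocity comes from setting total energy to zero: ½v² − GM/r = 0 ⇒ v_esc = √(2GM / r).
v_esc = √(2 · 1.062e+21 / 1e+09) m/s ≈ 1.457e+06 m/s = 1457 km/s.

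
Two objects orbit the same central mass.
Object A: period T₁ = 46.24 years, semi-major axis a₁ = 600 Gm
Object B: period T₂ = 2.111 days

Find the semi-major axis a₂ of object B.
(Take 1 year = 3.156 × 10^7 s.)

Convert to SI: T₁ = 46.24 years = 1.45933e+09 s; a₁ = 600 Gm = 6e+11 m; T₂ = 2.111 days = 182390 s.
Kepler's third law: (T₁/T₂)² = (a₁/a₂)³ ⇒ a₂ = a₁ · (T₂/T₁)^(2/3).
T₂/T₁ = 182390 / 1.45933e+09 = 0.000124982.
a₂ = 6e+11 · (0.000124982)^(2/3) m ≈ 1.5e+09 m = 1.5 Gm.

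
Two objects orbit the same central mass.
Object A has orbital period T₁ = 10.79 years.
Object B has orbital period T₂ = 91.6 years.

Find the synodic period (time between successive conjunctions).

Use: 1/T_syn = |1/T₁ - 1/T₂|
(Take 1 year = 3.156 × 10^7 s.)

Convert to SI: T₁ = 10.79 years = 3.40532e+08 s; T₂ = 91.6 years = 2.8909e+09 s.
T_syn = |T₁ · T₂ / (T₁ − T₂)|.
T_syn = |3.40532e+08 · 2.8909e+09 / (3.40532e+08 − 2.8909e+09)| s ≈ 3.86e+08 s = 12.23 years.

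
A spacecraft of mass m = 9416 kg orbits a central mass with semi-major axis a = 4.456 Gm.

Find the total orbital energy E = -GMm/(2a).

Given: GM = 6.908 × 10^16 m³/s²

Convert to SI: a = 4.456 Gm = 4.456e+09 m.
E = −GMm / (2a).
E = −6.908e+16 · 9416 / (2 · 4.456e+09) J ≈ -7.299e+10 J = -72.99 GJ.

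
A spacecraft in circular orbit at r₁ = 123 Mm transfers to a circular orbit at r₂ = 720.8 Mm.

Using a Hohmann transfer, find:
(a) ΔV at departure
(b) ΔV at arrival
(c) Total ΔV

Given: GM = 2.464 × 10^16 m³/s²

Convert to SI: r₁ = 123 Mm = 1.23e+08 m; r₂ = 720.8 Mm = 7.208e+08 m.
Transfer semi-major axis: a_t = (r₁ + r₂)/2 = (1.23e+08 + 7.208e+08)/2 = 4.219e+08 m.
Circular speeds: v₁ = √(GM/r₁) = 14153.6 m/s, v₂ = √(GM/r₂) = 5846.73 m/s.
Transfer speeds (vis-viva v² = GM(2/r − 1/a_t)): v₁ᵗ = 18499.9 m/s, v₂ᵗ = 3156.9 m/s.
(a) ΔV₁ = |v₁ᵗ − v₁| ≈ 4346 m/s = 4.346 km/s.
(b) ΔV₂ = |v₂ − v₂ᵗ| ≈ 2690 m/s = 2.69 km/s.
(c) ΔV_total = ΔV₁ + ΔV₂ ≈ 7036 m/s = 7.036 km/s.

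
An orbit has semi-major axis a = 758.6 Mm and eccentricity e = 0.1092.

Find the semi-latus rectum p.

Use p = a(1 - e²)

Convert to SI: a = 758.6 Mm = 7.586e+08 m.
p = a (1 − e²).
p = 7.586e+08 · (1 − (0.1092)²) = 7.586e+08 · 0.988075 ≈ 7.496e+08 m = 749.6 Mm.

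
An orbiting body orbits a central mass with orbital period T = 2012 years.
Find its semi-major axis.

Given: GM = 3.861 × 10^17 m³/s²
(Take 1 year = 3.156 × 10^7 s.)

Convert to SI: T = 2012 years = 6.34987e+10 s.
Invert Kepler's third law: a = (GM · T² / (4π²))^(1/3).
Substituting T = 6.34987e+10 s and GM = 3.861e+17 m³/s²:
a = (3.861e+17 · (6.34987e+10)² / (4π²))^(1/3) m
a ≈ 3.404e+12 m = 3.404 × 10^12 m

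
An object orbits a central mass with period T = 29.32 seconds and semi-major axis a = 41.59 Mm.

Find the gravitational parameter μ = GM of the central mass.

Convert to SI: a = 41.59 Mm = 4.159e+07 m.
GM = 4π² · a³ / T².
GM = 4π² · (4.159e+07)³ / (29.32)² m³/s² ≈ 3.304e+21 m³/s² = 3.304 × 10^21 m³/s².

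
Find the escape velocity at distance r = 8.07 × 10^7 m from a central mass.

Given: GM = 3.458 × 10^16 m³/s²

Escape velocity comes from setting total energy to zero: ½v² − GM/r = 0 ⇒ v_esc = √(2GM / r).
v_esc = √(2 · 3.458e+16 / 8.07e+07) m/s ≈ 2.927e+04 m/s = 29.27 km/s.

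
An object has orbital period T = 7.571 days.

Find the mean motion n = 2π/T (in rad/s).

Convert to SI: T = 7.571 days = 654134 s.
n = 2π / T.
n = 2π / 654134 s ≈ 9.605e-06 rad/s.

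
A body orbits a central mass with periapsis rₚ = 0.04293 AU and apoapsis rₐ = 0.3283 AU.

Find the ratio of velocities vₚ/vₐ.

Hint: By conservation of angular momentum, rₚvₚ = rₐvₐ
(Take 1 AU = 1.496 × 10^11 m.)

Convert to SI: rₚ = 0.04293 AU = 6.42233e+09 m; rₐ = 0.3283 AU = 4.91137e+10 m.
Conservation of angular momentum gives rₚvₚ = rₐvₐ, so vₚ/vₐ = rₐ/rₚ.
vₚ/vₐ = 4.91137e+10 / 6.42233e+09 ≈ 7.647.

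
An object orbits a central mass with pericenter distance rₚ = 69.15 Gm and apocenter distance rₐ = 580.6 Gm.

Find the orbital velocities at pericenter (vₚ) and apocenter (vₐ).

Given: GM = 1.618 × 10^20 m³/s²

Convert to SI: rₚ = 69.15 Gm = 6.915e+10 m; rₐ = 580.6 Gm = 5.806e+11 m.
Use the vis-viva equation v² = GM(2/r − 1/a) with a = (rₚ + rₐ)/2 = (6.915e+10 + 5.806e+11)/2 = 3.24875e+11 m.
vₚ = √(GM · (2/rₚ − 1/a)) = √(1.618e+20 · (2/6.915e+10 − 1/3.24875e+11)) m/s ≈ 6.467e+04 m/s = 64.67 km/s.
vₐ = √(GM · (2/rₐ − 1/a)) = √(1.618e+20 · (2/5.806e+11 − 1/3.24875e+11)) m/s ≈ 7702 m/s = 7.702 km/s.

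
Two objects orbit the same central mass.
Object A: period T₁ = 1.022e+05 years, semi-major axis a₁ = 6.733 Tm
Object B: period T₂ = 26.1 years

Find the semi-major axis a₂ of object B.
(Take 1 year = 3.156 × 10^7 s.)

Convert to SI: T₁ = 1.022e+05 years = 3.22543e+12 s; a₁ = 6.733 Tm = 6.733e+12 m; T₂ = 26.1 years = 8.23716e+08 s.
Kepler's third law: (T₁/T₂)² = (a₁/a₂)³ ⇒ a₂ = a₁ · (T₂/T₁)^(2/3).
T₂/T₁ = 8.23716e+08 / 3.22543e+12 = 0.000255382.
a₂ = 6.733e+12 · (0.000255382)^(2/3) m ≈ 2.71e+10 m = 27.1 Gm.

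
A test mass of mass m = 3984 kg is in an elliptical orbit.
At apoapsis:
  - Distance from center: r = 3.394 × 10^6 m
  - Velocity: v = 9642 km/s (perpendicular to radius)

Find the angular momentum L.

Convert to SI: v = 9642 km/s = 9.642e+06 m/s.
Since v is perpendicular to r, L = m · v · r.
L = 3984 · 9.642e+06 · 3.394e+06 kg·m²/s ≈ 1.304e+17 kg·m²/s.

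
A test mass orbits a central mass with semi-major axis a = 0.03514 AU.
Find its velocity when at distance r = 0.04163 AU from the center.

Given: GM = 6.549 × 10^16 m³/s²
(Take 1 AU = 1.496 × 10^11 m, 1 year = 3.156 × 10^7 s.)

Convert to SI: a = 0.03514 AU = 5.25694e+09 m; r = 0.04163 AU = 6.22785e+09 m.
Vis-viva: v = √(GM · (2/r − 1/a)).
2/r − 1/a = 2/6.22785e+09 − 1/5.25694e+09 = 1.30914e-10 m⁻¹.
v = √(6.549e+16 · 1.30914e-10) m/s ≈ 2928 m/s = 0.6177 AU/year.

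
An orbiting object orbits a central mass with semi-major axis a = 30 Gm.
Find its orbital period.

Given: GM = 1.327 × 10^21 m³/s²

Convert to SI: a = 30 Gm = 3e+10 m.
Kepler's third law: T = 2π √(a³ / GM).
Substituting a = 3e+10 m and GM = 1.327e+21 m³/s²:
T = 2π √((3e+10)³ / 1.327e+21) s
T ≈ 8.962e+05 s = 10.37 days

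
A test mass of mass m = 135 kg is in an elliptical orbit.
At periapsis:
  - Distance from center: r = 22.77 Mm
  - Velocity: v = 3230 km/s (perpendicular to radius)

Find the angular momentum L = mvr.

Convert to SI: r = 22.77 Mm = 2.277e+07 m; v = 3230 km/s = 3.23e+06 m/s.
Since v is perpendicular to r, L = m · v · r.
L = 135 · 3.23e+06 · 2.277e+07 kg·m²/s ≈ 9.929e+15 kg·m²/s.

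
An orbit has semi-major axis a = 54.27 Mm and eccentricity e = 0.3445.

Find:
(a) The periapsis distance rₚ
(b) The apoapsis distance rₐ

Convert to SI: a = 54.27 Mm = 5.427e+07 m.
(a) rₚ = a(1 − e) = 5.427e+07 · (1 − 0.3445) = 5.427e+07 · 0.6555 ≈ 3.557e+07 m = 35.57 Mm.
(b) rₐ = a(1 + e) = 5.427e+07 · (1 + 0.3445) = 5.427e+07 · 1.3445 ≈ 7.297e+07 m = 72.97 Mm.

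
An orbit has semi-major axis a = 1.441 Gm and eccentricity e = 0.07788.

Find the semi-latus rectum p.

Convert to SI: a = 1.441 Gm = 1.441e+09 m.
p = a (1 − e²).
p = 1.441e+09 · (1 − (0.07788)²) = 1.441e+09 · 0.993935 ≈ 1.432e+09 m = 1.432 Gm.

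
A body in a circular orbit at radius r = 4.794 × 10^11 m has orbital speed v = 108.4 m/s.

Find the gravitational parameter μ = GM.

For a circular orbit v² = GM/r, so GM = v² · r.
GM = (108.4)² · 4.794e+11 m³/s² ≈ 5.633e+15 m³/s² = 5.633 × 10^15 m³/s².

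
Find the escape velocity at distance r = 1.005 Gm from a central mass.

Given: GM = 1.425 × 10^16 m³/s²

Convert to SI: r = 1.005 Gm = 1.005e+09 m.
Escape velocity comes from setting total energy to zero: ½v² − GM/r = 0 ⇒ v_esc = √(2GM / r).
v_esc = √(2 · 1.425e+16 / 1.005e+09) m/s ≈ 5325 m/s = 5.325 km/s.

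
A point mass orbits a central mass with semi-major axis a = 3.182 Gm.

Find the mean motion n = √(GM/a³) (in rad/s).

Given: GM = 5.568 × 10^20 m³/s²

Convert to SI: a = 3.182 Gm = 3.182e+09 m.
n = √(GM / a³).
n = √(5.568e+20 / (3.182e+09)³) rad/s ≈ 0.0001315 rad/s.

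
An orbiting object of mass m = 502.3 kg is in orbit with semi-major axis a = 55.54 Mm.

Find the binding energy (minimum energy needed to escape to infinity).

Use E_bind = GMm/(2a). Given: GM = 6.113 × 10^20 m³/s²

Convert to SI: a = 55.54 Mm = 5.554e+07 m.
Total orbital energy is E = −GMm/(2a); binding energy is E_bind = −E = GMm/(2a).
E_bind = 6.113e+20 · 502.3 / (2 · 5.554e+07) J ≈ 2.764e+15 J = 2.764 PJ.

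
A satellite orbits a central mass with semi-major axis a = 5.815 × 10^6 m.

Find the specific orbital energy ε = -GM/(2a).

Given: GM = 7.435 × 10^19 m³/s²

ε = −GM / (2a).
ε = −7.435e+19 / (2 · 5.815e+06) J/kg ≈ -6.393e+12 J/kg = -6393 GJ/kg.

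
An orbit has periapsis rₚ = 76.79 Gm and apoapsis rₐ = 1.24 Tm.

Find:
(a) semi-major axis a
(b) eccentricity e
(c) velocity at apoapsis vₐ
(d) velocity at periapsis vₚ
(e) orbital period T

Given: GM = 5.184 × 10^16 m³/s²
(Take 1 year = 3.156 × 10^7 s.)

Convert to SI: rₚ = 76.79 Gm = 7.679e+10 m; rₐ = 1.24 Tm = 1.24e+12 m.
(a) a = (rₚ + rₐ)/2 = (7.679e+10 + 1.24e+12)/2 ≈ 6.584e+11 m
(b) e = (rₐ − rₚ)/(rₐ + rₚ) = (1.24e+12 − 7.679e+10)/(1.24e+12 + 7.679e+10) ≈ 0.8834
(c) With a = (rₚ + rₐ)/2 = 6.58395e+11 m, vₐ = √(GM (2/rₐ − 1/a)) = √(5.184e+16 · (2/1.24e+12 − 1/6.58395e+11)) m/s ≈ 69.83 m/s
(d) With a = (rₚ + rₐ)/2 = 6.58395e+11 m, vₚ = √(GM (2/rₚ − 1/a)) = √(5.184e+16 · (2/7.679e+10 − 1/6.58395e+11)) m/s ≈ 1128 m/s
(e) With a = (rₚ + rₐ)/2 = 6.58395e+11 m, T = 2π √(a³/GM) = 2π √((6.58395e+11)³/5.184e+16) s ≈ 1.474e+10 s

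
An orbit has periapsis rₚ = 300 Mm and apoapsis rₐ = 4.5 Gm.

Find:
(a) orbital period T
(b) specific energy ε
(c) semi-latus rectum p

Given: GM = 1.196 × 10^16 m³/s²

Convert to SI: rₚ = 300 Mm = 3e+08 m; rₐ = 4.5 Gm = 4.5e+09 m.
(a) With a = (rₚ + rₐ)/2 = 2.4e+09 m, T = 2π √(a³/GM) = 2π √((2.4e+09)³/1.196e+16) s ≈ 6.755e+06 s
(b) With a = (rₚ + rₐ)/2 = 2.4e+09 m, ε = −GM/(2a) = −1.196e+16/(2 · 2.4e+09) J/kg ≈ -2.492e+06 J/kg
(c) From a = (rₚ + rₐ)/2 = 2.4e+09 m and e = (rₐ − rₚ)/(rₐ + rₚ) = 0.875, p = a(1 − e²) = 2.4e+09 · (1 − (0.875)²) ≈ 5.625e+08 m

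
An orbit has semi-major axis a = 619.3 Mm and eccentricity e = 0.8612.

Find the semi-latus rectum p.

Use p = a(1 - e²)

Convert to SI: a = 619.3 Mm = 6.193e+08 m.
p = a (1 − e²).
p = 6.193e+08 · (1 − (0.8612)²) = 6.193e+08 · 0.258335 ≈ 1.6e+08 m = 160 Mm.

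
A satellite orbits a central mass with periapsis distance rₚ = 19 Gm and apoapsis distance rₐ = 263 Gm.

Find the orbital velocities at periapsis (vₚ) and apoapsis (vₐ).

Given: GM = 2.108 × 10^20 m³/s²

Convert to SI: rₚ = 19 Gm = 1.9e+10 m; rₐ = 263 Gm = 2.63e+11 m.
Use the vis-viva equation v² = GM(2/r − 1/a) with a = (rₚ + rₐ)/2 = (1.9e+10 + 2.63e+11)/2 = 1.41e+11 m.
vₚ = √(GM · (2/rₚ − 1/a)) = √(2.108e+20 · (2/1.9e+10 − 1/1.41e+11)) m/s ≈ 1.439e+05 m/s = 143.9 km/s.
vₐ = √(GM · (2/rₐ − 1/a)) = √(2.108e+20 · (2/2.63e+11 − 1/1.41e+11)) m/s ≈ 1.039e+04 m/s = 10.39 km/s.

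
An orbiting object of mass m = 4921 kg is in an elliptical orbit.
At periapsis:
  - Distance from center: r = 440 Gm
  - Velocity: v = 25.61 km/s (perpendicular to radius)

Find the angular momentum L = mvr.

Convert to SI: r = 440 Gm = 4.4e+11 m; v = 25.61 km/s = 25610 m/s.
Since v is perpendicular to r, L = m · v · r.
L = 4921 · 25610 · 4.4e+11 kg·m²/s ≈ 5.545e+19 kg·m²/s.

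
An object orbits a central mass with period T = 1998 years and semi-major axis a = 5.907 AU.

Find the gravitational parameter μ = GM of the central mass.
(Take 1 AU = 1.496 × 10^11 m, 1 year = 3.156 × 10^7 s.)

Convert to SI: T = 1998 years = 6.30569e+10 s; a = 5.907 AU = 8.83687e+11 m.
GM = 4π² · a³ / T².
GM = 4π² · (8.83687e+11)³ / (6.30569e+10)² m³/s² ≈ 6.852e+15 m³/s² = 6.852 × 10^15 m³/s².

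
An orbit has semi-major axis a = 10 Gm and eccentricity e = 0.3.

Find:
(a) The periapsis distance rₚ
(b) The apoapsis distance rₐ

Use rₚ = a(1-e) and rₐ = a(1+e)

Convert to SI: a = 10 Gm = 1e+10 m.
(a) rₚ = a(1 − e) = 1e+10 · (1 − 0.3) = 1e+10 · 0.7 ≈ 7e+09 m = 7 Gm.
(b) rₐ = a(1 + e) = 1e+10 · (1 + 0.3) = 1e+10 · 1.3 ≈ 1.3e+10 m = 13 Gm.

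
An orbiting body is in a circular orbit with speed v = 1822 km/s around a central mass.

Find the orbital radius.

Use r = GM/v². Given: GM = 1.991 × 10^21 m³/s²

Convert to SI: v = 1822 km/s = 1.822e+06 m/s.
For a circular orbit, v² = GM / r, so r = GM / v².
r = 1.991e+21 / (1.822e+06)² m ≈ 5.998e+08 m = 599.8 Mm.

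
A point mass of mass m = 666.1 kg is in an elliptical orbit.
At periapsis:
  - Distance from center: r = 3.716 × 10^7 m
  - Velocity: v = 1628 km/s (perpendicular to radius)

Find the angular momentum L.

Convert to SI: v = 1628 km/s = 1.628e+06 m/s.
Since v is perpendicular to r, L = m · v · r.
L = 666.1 · 1.628e+06 · 3.716e+07 kg·m²/s ≈ 4.03e+16 kg·m²/s.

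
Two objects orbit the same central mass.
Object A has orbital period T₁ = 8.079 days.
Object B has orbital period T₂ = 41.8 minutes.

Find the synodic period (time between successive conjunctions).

Convert to SI: T₁ = 8.079 days = 698026 s; T₂ = 41.8 minutes = 2508 s.
T_syn = |T₁ · T₂ / (T₁ − T₂)|.
T_syn = |698026 · 2508 / (698026 − 2508)| s ≈ 2517 s = 41.95 minutes.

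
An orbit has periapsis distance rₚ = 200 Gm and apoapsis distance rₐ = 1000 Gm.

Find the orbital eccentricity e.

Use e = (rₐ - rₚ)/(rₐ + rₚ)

Convert to SI: rₚ = 200 Gm = 2e+11 m; rₐ = 1000 Gm = 1e+12 m.
e = (rₐ − rₚ) / (rₐ + rₚ).
e = (1e+12 − 2e+11) / (1e+12 + 2e+11) = 8e+11 / 1.2e+12 ≈ 0.6667.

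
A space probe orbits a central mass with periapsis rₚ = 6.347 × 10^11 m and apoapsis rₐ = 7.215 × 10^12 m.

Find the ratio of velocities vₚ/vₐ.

Conservation of angular momentum gives rₚvₚ = rₐvₐ, so vₚ/vₐ = rₐ/rₚ.
vₚ/vₐ = 7.215e+12 / 6.347e+11 ≈ 11.37.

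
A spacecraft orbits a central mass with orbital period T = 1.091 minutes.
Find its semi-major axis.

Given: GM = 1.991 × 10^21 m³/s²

Convert to SI: T = 1.091 minutes = 65.46 s.
Invert Kepler's third law: a = (GM · T² / (4π²))^(1/3).
Substituting T = 65.46 s and GM = 1.991e+21 m³/s²:
a = (1.991e+21 · (65.46)² / (4π²))^(1/3) m
a ≈ 6.001e+07 m = 60.01 Mm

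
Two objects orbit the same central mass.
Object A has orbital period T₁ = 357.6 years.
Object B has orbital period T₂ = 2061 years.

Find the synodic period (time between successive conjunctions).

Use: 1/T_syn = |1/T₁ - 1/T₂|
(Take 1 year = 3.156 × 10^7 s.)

Convert to SI: T₁ = 357.6 years = 1.12859e+10 s; T₂ = 2061 years = 6.50452e+10 s.
T_syn = |T₁ · T₂ / (T₁ − T₂)|.
T_syn = |1.12859e+10 · 6.50452e+10 / (1.12859e+10 − 6.50452e+10)| s ≈ 1.366e+10 s = 432.7 years.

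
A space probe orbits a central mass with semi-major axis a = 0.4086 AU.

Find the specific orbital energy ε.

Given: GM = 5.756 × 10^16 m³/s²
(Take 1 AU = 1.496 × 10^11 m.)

Convert to SI: a = 0.4086 AU = 6.11266e+10 m.
ε = −GM / (2a).
ε = −5.756e+16 / (2 · 6.11266e+10) J/kg ≈ -4.708e+05 J/kg = -470.8 kJ/kg.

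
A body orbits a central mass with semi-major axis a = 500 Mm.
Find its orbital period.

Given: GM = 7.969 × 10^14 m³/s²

Convert to SI: a = 500 Mm = 5e+08 m.
Kepler's third law: T = 2π √(a³ / GM).
Substituting a = 5e+08 m and GM = 7.969e+14 m³/s²:
T = 2π √((5e+08)³ / 7.969e+14) s
T ≈ 2.488e+06 s = 28.8 days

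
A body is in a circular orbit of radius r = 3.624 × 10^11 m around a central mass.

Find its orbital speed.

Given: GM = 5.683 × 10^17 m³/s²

For a circular orbit, gravity supplies the centripetal force, so v = √(GM / r).
v = √(5.683e+17 / 3.624e+11) m/s ≈ 1252 m/s = 1.252 km/s.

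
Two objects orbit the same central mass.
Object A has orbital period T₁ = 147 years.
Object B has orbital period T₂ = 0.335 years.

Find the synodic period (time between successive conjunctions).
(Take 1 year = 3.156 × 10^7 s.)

Convert to SI: T₁ = 147 years = 4.63932e+09 s; T₂ = 0.335 years = 1.05726e+07 s.
T_syn = |T₁ · T₂ / (T₁ − T₂)|.
T_syn = |4.63932e+09 · 1.05726e+07 / (4.63932e+09 − 1.05726e+07)| s ≈ 1.06e+07 s = 0.3358 years.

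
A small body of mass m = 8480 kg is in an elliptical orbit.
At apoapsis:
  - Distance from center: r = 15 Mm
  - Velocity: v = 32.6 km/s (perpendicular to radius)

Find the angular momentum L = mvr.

Convert to SI: r = 15 Mm = 1.5e+07 m; v = 32.6 km/s = 32600 m/s.
Since v is perpendicular to r, L = m · v · r.
L = 8480 · 32600 · 1.5e+07 kg·m²/s ≈ 4.147e+15 kg·m²/s.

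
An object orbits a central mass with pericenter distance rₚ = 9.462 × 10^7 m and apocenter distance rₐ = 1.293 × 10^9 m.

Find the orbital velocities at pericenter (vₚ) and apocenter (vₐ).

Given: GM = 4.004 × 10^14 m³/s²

Use the vis-viva equation v² = GM(2/r − 1/a) with a = (rₚ + rₐ)/2 = (9.462e+07 + 1.293e+09)/2 = 6.9381e+08 m.
vₚ = √(GM · (2/rₚ − 1/a)) = √(4.004e+14 · (2/9.462e+07 − 1/6.9381e+08)) m/s ≈ 2808 m/s = 2.808 km/s.
vₐ = √(GM · (2/rₐ − 1/a)) = √(4.004e+14 · (2/1.293e+09 − 1/6.9381e+08)) m/s ≈ 205.5 m/s = 205.5 m/s.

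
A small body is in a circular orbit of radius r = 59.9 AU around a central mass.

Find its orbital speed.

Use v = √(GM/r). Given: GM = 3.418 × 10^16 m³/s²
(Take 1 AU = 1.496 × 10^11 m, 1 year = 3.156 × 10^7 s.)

Convert to SI: r = 59.9 AU = 8.96104e+12 m.
For a circular orbit, gravity supplies the centripetal force, so v = √(GM / r).
v = √(3.418e+16 / 8.96104e+12) m/s ≈ 61.76 m/s = 0.01303 AU/year.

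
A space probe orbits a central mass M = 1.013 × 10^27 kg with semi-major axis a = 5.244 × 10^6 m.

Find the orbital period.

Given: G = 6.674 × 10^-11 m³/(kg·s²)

GM = G · M = 6.674e-11 · 1.013e+27 = 6.76076e+16 m³/s².
Kepler's third law: T = 2π √(a³ / GM).
Substituting a = 5.244e+06 m and GM = 6.76076e+16 m³/s²:
T = 2π √((5.244e+06)³ / 6.76076e+16) s
T ≈ 290.2 s = 4.836 minutes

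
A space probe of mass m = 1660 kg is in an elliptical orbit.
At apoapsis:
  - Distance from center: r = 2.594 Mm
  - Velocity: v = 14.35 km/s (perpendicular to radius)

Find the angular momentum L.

Convert to SI: r = 2.594 Mm = 2.594e+06 m; v = 14.35 km/s = 14350 m/s.
Since v is perpendicular to r, L = m · v · r.
L = 1660 · 14350 · 2.594e+06 kg·m²/s ≈ 6.179e+13 kg·m²/s.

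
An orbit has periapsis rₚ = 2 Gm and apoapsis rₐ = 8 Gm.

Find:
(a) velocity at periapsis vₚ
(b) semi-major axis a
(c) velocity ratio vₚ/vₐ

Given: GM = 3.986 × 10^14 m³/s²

Convert to SI: rₚ = 2 Gm = 2e+09 m; rₐ = 8 Gm = 8e+09 m.
(a) With a = (rₚ + rₐ)/2 = 5e+09 m, vₚ = √(GM (2/rₚ − 1/a)) = √(3.986e+14 · (2/2e+09 − 1/5e+09)) m/s ≈ 564.7 m/s
(b) a = (rₚ + rₐ)/2 = (2e+09 + 8e+09)/2 ≈ 5e+09 m
(c) Conservation of angular momentum (rₚvₚ = rₐvₐ) gives vₚ/vₐ = rₐ/rₚ = 8e+09/2e+09 ≈ 4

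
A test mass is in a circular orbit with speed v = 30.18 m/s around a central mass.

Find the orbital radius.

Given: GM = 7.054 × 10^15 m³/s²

For a circular orbit, v² = GM / r, so r = GM / v².
r = 7.054e+15 / (30.18)² m ≈ 7.745e+12 m = 7.745 Tm.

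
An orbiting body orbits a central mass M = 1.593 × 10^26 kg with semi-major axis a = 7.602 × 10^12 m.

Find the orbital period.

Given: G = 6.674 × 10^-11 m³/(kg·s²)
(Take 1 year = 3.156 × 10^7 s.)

GM = G · M = 6.674e-11 · 1.593e+26 = 1.06317e+16 m³/s².
Kepler's third law: T = 2π √(a³ / GM).
Substituting a = 7.602e+12 m and GM = 1.06317e+16 m³/s²:
T = 2π √((7.602e+12)³ / 1.06317e+16) s
T ≈ 1.277e+12 s = 4.047e+04 years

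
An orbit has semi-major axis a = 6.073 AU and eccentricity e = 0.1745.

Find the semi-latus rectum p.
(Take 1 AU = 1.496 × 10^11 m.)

Convert to SI: a = 6.073 AU = 9.08521e+11 m.
p = a (1 − e²).
p = 9.08521e+11 · (1 − (0.1745)²) = 9.08521e+11 · 0.96955 ≈ 8.809e+11 m = 5.888 AU.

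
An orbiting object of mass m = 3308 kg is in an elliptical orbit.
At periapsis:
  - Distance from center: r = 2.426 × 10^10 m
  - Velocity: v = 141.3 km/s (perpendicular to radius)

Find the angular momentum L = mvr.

Convert to SI: v = 141.3 km/s = 141300 m/s.
Since v is perpendicular to r, L = m · v · r.
L = 3308 · 141300 · 2.426e+10 kg·m²/s ≈ 1.134e+19 kg·m²/s.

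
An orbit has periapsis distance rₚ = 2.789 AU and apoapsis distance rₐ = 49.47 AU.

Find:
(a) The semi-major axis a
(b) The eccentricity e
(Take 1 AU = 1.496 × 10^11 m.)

Convert to SI: rₚ = 2.789 AU = 4.17234e+11 m; rₐ = 49.47 AU = 7.40071e+12 m.
(a) a = (rₚ + rₐ) / 2 = (4.17234e+11 + 7.40071e+12) / 2 ≈ 3.909e+12 m = 26.13 AU.
(b) e = (rₐ − rₚ) / (rₐ + rₚ) = (7.40071e+12 − 4.17234e+11) / (7.40071e+12 + 4.17234e+11) ≈ 0.8933.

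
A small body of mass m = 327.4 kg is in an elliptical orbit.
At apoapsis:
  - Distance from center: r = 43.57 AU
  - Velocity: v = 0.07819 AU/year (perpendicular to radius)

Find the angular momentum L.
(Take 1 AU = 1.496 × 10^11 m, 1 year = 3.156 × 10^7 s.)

Convert to SI: r = 43.57 AU = 6.51807e+12 m; v = 0.07819 AU/year = 370.634 m/s.
Since v is perpendicular to r, L = m · v · r.
L = 327.4 · 370.634 · 6.51807e+12 kg·m²/s ≈ 7.909e+17 kg·m²/s.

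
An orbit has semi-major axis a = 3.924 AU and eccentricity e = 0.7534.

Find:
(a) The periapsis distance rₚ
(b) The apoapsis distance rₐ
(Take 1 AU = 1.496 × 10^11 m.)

Convert to SI: a = 3.924 AU = 5.8703e+11 m.
(a) rₚ = a(1 − e) = 5.8703e+11 · (1 − 0.7534) = 5.8703e+11 · 0.2466 ≈ 1.448e+11 m = 0.9677 AU.
(b) rₐ = a(1 + e) = 5.8703e+11 · (1 + 0.7534) = 5.8703e+11 · 1.7534 ≈ 1.029e+12 m = 6.88 AU.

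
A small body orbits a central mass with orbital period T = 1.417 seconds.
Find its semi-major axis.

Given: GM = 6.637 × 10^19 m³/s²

Invert Kepler's third law: a = (GM · T² / (4π²))^(1/3).
Substituting T = 1.417 s and GM = 6.637e+19 m³/s²:
a = (6.637e+19 · (1.417)² / (4π²))^(1/3) m
a ≈ 1.5e+06 m = 1.5 Mm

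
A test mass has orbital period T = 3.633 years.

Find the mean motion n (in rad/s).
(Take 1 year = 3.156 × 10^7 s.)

Convert to SI: T = 3.633 years = 1.14657e+08 s.
n = 2π / T.
n = 2π / 1.14657e+08 s ≈ 5.48e-08 rad/s.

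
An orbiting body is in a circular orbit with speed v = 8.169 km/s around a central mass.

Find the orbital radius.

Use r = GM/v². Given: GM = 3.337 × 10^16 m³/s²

Convert to SI: v = 8.169 km/s = 8169 m/s.
For a circular orbit, v² = GM / r, so r = GM / v².
r = 3.337e+16 / (8169)² m ≈ 5.001e+08 m = 500.1 Mm.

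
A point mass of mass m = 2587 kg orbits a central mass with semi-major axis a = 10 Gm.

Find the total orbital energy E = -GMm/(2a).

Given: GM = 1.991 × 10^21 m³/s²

Convert to SI: a = 10 Gm = 1e+10 m.
E = −GMm / (2a).
E = −1.991e+21 · 2587 / (2 · 1e+10) J ≈ -2.575e+14 J = -257.5 TJ.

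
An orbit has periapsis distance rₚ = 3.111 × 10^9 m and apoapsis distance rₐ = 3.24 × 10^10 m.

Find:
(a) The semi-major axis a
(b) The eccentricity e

(a) a = (rₚ + rₐ) / 2 = (3.111e+09 + 3.24e+10) / 2 ≈ 1.776e+10 m = 1.776 × 10^10 m.
(b) e = (rₐ − rₚ) / (rₐ + rₚ) = (3.24e+10 − 3.111e+09) / (3.24e+10 + 3.111e+09) ≈ 0.8248.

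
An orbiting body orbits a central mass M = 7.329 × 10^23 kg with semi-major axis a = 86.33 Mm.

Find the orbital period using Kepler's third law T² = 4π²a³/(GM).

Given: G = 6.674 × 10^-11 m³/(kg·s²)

Convert to SI: a = 86.33 Mm = 8.633e+07 m.
GM = G · M = 6.674e-11 · 7.329e+23 = 4.89137e+13 m³/s².
Kepler's third law: T = 2π √(a³ / GM).
Substituting a = 8.633e+07 m and GM = 4.89137e+13 m³/s²:
T = 2π √((8.633e+07)³ / 4.89137e+13) s
T ≈ 7.206e+05 s = 8.341 days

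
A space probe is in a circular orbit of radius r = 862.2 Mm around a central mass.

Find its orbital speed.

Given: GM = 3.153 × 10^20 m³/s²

Convert to SI: r = 862.2 Mm = 8.622e+08 m.
For a circular orbit, gravity supplies the centripetal force, so v = √(GM / r).
v = √(3.153e+20 / 8.622e+08) m/s ≈ 6.047e+05 m/s = 604.7 km/s.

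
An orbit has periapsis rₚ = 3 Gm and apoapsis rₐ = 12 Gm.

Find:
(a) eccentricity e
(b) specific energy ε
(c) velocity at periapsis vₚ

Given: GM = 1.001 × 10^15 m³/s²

Convert to SI: rₚ = 3 Gm = 3e+09 m; rₐ = 12 Gm = 1.2e+10 m.
(a) e = (rₐ − rₚ)/(rₐ + rₚ) = (1.2e+10 − 3e+09)/(1.2e+10 + 3e+09) ≈ 0.6
(b) With a = (rₚ + rₐ)/2 = 7.5e+09 m, ε = −GM/(2a) = −1.001e+15/(2 · 7.5e+09) J/kg ≈ -6.673e+04 J/kg
(c) With a = (rₚ + rₐ)/2 = 7.5e+09 m, vₚ = √(GM (2/rₚ − 1/a)) = √(1.001e+15 · (2/3e+09 − 1/7.5e+09)) m/s ≈ 730.7 m/s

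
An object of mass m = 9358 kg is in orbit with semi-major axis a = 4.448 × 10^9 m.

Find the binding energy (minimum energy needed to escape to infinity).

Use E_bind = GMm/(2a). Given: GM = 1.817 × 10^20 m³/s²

Total orbital energy is E = −GMm/(2a); binding energy is E_bind = −E = GMm/(2a).
E_bind = 1.817e+20 · 9358 / (2 · 4.448e+09) J ≈ 1.911e+14 J = 191.1 TJ.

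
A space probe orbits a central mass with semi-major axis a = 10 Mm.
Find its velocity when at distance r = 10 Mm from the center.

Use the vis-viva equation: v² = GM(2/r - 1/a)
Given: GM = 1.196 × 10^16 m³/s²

Convert to SI: a = 10 Mm = 1e+07 m; r = 10 Mm = 1e+07 m.
Vis-viva: v = √(GM · (2/r − 1/a)).
2/r − 1/a = 2/1e+07 − 1/1e+07 = 1e-07 m⁻¹.
v = √(1.196e+16 · 1e-07) m/s ≈ 3.458e+04 m/s = 34.58 km/s.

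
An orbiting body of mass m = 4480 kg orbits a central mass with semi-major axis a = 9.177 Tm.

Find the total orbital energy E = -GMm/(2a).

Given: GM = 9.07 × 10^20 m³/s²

Convert to SI: a = 9.177 Tm = 9.177e+12 m.
E = −GMm / (2a).
E = −9.07e+20 · 4480 / (2 · 9.177e+12) J ≈ -2.214e+11 J = -221.4 GJ.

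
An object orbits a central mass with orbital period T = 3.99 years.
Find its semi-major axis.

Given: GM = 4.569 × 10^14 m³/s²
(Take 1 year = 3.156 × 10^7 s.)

Convert to SI: T = 3.99 years = 1.25924e+08 s.
Invert Kepler's third law: a = (GM · T² / (4π²))^(1/3).
Substituting T = 1.25924e+08 s and GM = 4.569e+14 m³/s²:
a = (4.569e+14 · (1.25924e+08)² / (4π²))^(1/3) m
a ≈ 5.683e+09 m = 5.683 Gm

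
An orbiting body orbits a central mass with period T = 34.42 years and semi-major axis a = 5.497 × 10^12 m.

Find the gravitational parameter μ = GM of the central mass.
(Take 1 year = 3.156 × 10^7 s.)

Convert to SI: T = 34.42 years = 1.0863e+09 s.
GM = 4π² · a³ / T².
GM = 4π² · (5.497e+12)³ / (1.0863e+09)² m³/s² ≈ 5.557e+21 m³/s² = 5.557 × 10^21 m³/s².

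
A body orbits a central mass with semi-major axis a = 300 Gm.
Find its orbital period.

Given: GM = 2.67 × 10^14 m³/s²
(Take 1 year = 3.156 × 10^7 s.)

Convert to SI: a = 300 Gm = 3e+11 m.
Kepler's third law: T = 2π √(a³ / GM).
Substituting a = 3e+11 m and GM = 2.67e+14 m³/s²:
T = 2π √((3e+11)³ / 2.67e+14) s
T ≈ 6.318e+10 s = 2002 years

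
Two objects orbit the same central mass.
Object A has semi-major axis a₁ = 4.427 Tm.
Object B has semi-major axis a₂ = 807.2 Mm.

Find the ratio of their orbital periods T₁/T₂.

Convert to SI: a₁ = 4.427 Tm = 4.427e+12 m; a₂ = 807.2 Mm = 8.072e+08 m.
From Kepler's third law, (T₁/T₂)² = (a₁/a₂)³, so T₁/T₂ = (a₁/a₂)^(3/2).
a₁/a₂ = 4.427e+12 / 8.072e+08 = 5484.39.
T₁/T₂ = (5484.39)^(3/2) ≈ 4.062e+05.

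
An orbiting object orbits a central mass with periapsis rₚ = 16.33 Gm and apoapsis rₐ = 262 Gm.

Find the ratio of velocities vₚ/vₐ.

Convert to SI: rₚ = 16.33 Gm = 1.633e+10 m; rₐ = 262 Gm = 2.62e+11 m.
Conservation of angular momentum gives rₚvₚ = rₐvₐ, so vₚ/vₐ = rₐ/rₚ.
vₚ/vₐ = 2.62e+11 / 1.633e+10 ≈ 16.04.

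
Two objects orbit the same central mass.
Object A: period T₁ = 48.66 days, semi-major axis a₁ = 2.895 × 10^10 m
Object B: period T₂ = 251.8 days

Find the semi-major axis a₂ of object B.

Convert to SI: T₁ = 48.66 days = 4.20422e+06 s; T₂ = 251.8 days = 2.17555e+07 s.
Kepler's third law: (T₁/T₂)² = (a₁/a₂)³ ⇒ a₂ = a₁ · (T₂/T₁)^(2/3).
T₂/T₁ = 2.17555e+07 / 4.20422e+06 = 5.17468.
a₂ = 2.895e+10 · (5.17468)^(2/3) m ≈ 8.661e+10 m = 8.661 × 10^10 m.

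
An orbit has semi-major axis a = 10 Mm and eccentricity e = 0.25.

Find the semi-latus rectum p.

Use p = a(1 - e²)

Convert to SI: a = 10 Mm = 1e+07 m.
p = a (1 − e²).
p = 1e+07 · (1 − (0.25)²) = 1e+07 · 0.9375 ≈ 9.375e+06 m = 9.375 Mm.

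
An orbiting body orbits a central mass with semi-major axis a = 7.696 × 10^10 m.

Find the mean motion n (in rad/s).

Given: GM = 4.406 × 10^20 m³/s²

n = √(GM / a³).
n = √(4.406e+20 / (7.696e+10)³) rad/s ≈ 9.832e-07 rad/s.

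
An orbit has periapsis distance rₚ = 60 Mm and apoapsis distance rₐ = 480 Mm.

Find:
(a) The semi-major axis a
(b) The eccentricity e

Convert to SI: rₚ = 60 Mm = 6e+07 m; rₐ = 480 Mm = 4.8e+08 m.
(a) a = (rₚ + rₐ) / 2 = (6e+07 + 4.8e+08) / 2 ≈ 2.7e+08 m = 270 Mm.
(b) e = (rₐ − rₚ) / (rₐ + rₚ) = (4.8e+08 − 6e+07) / (4.8e+08 + 6e+07) ≈ 0.7778.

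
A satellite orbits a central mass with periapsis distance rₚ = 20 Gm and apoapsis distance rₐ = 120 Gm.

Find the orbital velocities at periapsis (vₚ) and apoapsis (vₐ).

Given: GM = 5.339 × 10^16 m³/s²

Convert to SI: rₚ = 20 Gm = 2e+10 m; rₐ = 120 Gm = 1.2e+11 m.
Use the vis-viva equation v² = GM(2/r − 1/a) with a = (rₚ + rₐ)/2 = (2e+10 + 1.2e+11)/2 = 7e+10 m.
vₚ = √(GM · (2/rₚ − 1/a)) = √(5.339e+16 · (2/2e+10 − 1/7e+10)) m/s ≈ 2139 m/s = 2.139 km/s.
vₐ = √(GM · (2/rₐ − 1/a)) = √(5.339e+16 · (2/1.2e+11 − 1/7e+10)) m/s ≈ 356.5 m/s = 356.5 m/s.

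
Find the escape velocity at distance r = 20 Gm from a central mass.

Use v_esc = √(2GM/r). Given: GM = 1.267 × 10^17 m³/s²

Convert to SI: r = 20 Gm = 2e+10 m.
Escape velocity comes from setting total energy to zero: ½v² − GM/r = 0 ⇒ v_esc = √(2GM / r).
v_esc = √(2 · 1.267e+17 / 2e+10) m/s ≈ 3559 m/s = 3.559 km/s.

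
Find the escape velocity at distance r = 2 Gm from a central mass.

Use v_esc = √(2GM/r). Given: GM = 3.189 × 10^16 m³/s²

Convert to SI: r = 2 Gm = 2e+09 m.
Escape velocity comes from setting total energy to zero: ½v² − GM/r = 0 ⇒ v_esc = √(2GM / r).
v_esc = √(2 · 3.189e+16 / 2e+09) m/s ≈ 5647 m/s = 5.647 km/s.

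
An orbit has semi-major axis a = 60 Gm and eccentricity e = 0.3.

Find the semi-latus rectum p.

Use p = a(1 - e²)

Convert to SI: a = 60 Gm = 6e+10 m.
p = a (1 − e²).
p = 6e+10 · (1 − (0.3)²) = 6e+10 · 0.91 ≈ 5.46e+10 m = 54.6 Gm.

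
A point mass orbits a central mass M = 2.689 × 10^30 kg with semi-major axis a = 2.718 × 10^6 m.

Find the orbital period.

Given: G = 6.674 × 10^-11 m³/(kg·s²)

GM = G · M = 6.674e-11 · 2.689e+30 = 1.79464e+20 m³/s².
Kepler's third law: T = 2π √(a³ / GM).
Substituting a = 2.718e+06 m and GM = 1.79464e+20 m³/s²:
T = 2π √((2.718e+06)³ / 1.79464e+20) s
T ≈ 2.102 s = 2.102 seconds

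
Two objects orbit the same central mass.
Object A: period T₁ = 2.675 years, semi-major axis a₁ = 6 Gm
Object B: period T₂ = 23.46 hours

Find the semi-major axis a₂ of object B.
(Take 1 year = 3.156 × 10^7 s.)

Convert to SI: T₁ = 2.675 years = 8.4423e+07 s; a₁ = 6 Gm = 6e+09 m; T₂ = 23.46 hours = 84456 s.
Kepler's third law: (T₁/T₂)² = (a₁/a₂)³ ⇒ a₂ = a₁ · (T₂/T₁)^(2/3).
T₂/T₁ = 84456 / 8.4423e+07 = 0.00100039.
a₂ = 6e+09 · (0.00100039)^(2/3) m ≈ 6.002e+07 m = 60.02 Mm.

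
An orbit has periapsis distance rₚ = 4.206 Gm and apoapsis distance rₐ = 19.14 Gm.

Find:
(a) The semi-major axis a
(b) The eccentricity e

Convert to SI: rₚ = 4.206 Gm = 4.206e+09 m; rₐ = 19.14 Gm = 1.914e+10 m.
(a) a = (rₚ + rₐ) / 2 = (4.206e+09 + 1.914e+10) / 2 ≈ 1.167e+10 m = 11.67 Gm.
(b) e = (rₐ − rₚ) / (rₐ + rₚ) = (1.914e+10 − 4.206e+09) / (1.914e+10 + 4.206e+09) ≈ 0.6397.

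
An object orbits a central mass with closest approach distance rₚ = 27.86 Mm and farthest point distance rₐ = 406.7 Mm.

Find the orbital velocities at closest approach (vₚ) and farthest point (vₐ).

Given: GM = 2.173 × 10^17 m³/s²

Convert to SI: rₚ = 27.86 Mm = 2.786e+07 m; rₐ = 406.7 Mm = 4.067e+08 m.
Use the vis-viva equation v² = GM(2/r − 1/a) with a = (rₚ + rₐ)/2 = (2.786e+07 + 4.067e+08)/2 = 2.1728e+08 m.
vₚ = √(GM · (2/rₚ − 1/a)) = √(2.173e+17 · (2/2.786e+07 − 1/2.1728e+08)) m/s ≈ 1.208e+05 m/s = 120.8 km/s.
vₐ = √(GM · (2/rₐ − 1/a)) = √(2.173e+17 · (2/4.067e+08 − 1/2.1728e+08)) m/s ≈ 8277 m/s = 8.277 km/s.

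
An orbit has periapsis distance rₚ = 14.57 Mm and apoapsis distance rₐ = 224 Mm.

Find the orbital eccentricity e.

Convert to SI: rₚ = 14.57 Mm = 1.457e+07 m; rₐ = 224 Mm = 2.24e+08 m.
e = (rₐ − rₚ) / (rₐ + rₚ).
e = (2.24e+08 − 1.457e+07) / (2.24e+08 + 1.457e+07) = 2.0943e+08 / 2.3857e+08 ≈ 0.8779.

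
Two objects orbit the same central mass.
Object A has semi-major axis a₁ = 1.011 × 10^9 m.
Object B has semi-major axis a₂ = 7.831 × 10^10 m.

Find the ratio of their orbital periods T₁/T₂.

From Kepler's third law, (T₁/T₂)² = (a₁/a₂)³, so T₁/T₂ = (a₁/a₂)^(3/2).
a₁/a₂ = 1.011e+09 / 7.831e+10 = 0.0129102.
T₁/T₂ = (0.0129102)^(3/2) ≈ 0.001467.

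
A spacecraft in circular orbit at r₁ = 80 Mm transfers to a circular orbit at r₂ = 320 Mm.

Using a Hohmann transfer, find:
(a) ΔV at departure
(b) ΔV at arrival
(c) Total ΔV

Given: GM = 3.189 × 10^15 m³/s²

Convert to SI: r₁ = 80 Mm = 8e+07 m; r₂ = 320 Mm = 3.2e+08 m.
Transfer semi-major axis: a_t = (r₁ + r₂)/2 = (8e+07 + 3.2e+08)/2 = 2e+08 m.
Circular speeds: v₁ = √(GM/r₁) = 6313.68 m/s, v₂ = √(GM/r₂) = 3156.84 m/s.
Transfer speeds (vis-viva v² = GM(2/r − 1/a_t)): v₁ᵗ = 7986.24 m/s, v₂ᵗ = 1996.56 m/s.
(a) ΔV₁ = |v₁ᵗ − v₁| ≈ 1673 m/s = 1.673 km/s.
(b) ΔV₂ = |v₂ − v₂ᵗ| ≈ 1160 m/s = 1.16 km/s.
(c) ΔV_total = ΔV₁ + ΔV₂ ≈ 2833 m/s = 2.833 km/s.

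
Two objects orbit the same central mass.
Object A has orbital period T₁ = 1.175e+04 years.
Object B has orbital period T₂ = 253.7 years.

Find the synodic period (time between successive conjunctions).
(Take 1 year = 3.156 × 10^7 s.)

Convert to SI: T₁ = 1.175e+04 years = 3.7083e+11 s; T₂ = 253.7 years = 8.00677e+09 s.
T_syn = |T₁ · T₂ / (T₁ − T₂)|.
T_syn = |3.7083e+11 · 8.00677e+09 / (3.7083e+11 − 8.00677e+09)| s ≈ 8.183e+09 s = 259.3 years.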